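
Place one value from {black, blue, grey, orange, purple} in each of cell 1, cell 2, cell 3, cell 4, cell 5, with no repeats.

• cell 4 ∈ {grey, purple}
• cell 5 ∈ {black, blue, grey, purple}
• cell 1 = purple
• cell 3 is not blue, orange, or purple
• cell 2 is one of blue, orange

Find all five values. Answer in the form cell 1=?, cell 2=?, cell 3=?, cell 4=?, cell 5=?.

cell 1=purple, cell 2=orange, cell 3=black, cell 4=grey, cell 5=blue

cell 1's domain is down to {purple}, so cell 1 = purple. So cell 4, cell 5 can't be purple.
cell 4 has just one choice, so cell 4 = grey. Strike grey from cell 3, cell 5.
cell 3 has just one choice, so cell 3 = black. Strike black from cell 5.
cell 5 has just one choice, so cell 5 = blue. Remove blue from cell 2.
That leaves cell 2 = orange.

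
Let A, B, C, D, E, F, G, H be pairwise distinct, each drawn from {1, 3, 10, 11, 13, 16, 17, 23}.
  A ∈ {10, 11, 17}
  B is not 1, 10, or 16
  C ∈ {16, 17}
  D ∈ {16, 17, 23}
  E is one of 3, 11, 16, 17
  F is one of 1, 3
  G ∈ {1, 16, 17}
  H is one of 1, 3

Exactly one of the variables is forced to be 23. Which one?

D

Among the 8 variables, 10 fits only A (and all 8 values in {1, 3, 10, 11, 13, 16, 17, 23} must be used), so A = 10.
The 7 still-open variables together cover exactly {1, 3, 11, 13, 16, 17, 23} — 7 values for 7 variables — and 13 appears only in B's list, so B = 13.
The 6 still-open variables together cover exactly {1, 3, 11, 16, 17, 23} — 6 values for 6 variables — and 11 appears only in E's list, so E = 11.
The 5 still-open variables together cover exactly {1, 3, 16, 17, 23} — 5 values for 5 variables — and 23 appears only in D's list, so D = 23.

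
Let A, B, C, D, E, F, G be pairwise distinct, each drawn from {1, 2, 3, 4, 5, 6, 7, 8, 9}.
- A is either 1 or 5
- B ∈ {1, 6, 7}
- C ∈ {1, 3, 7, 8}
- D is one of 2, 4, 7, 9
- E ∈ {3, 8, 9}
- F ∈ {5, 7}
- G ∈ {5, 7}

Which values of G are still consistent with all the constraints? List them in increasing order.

5, 7

The 2 variables F and G are confined to {5, 7}, which locks those values in; drop them from A, B, C, D.
A has just one choice, so A = 1. Eliminate 1 elsewhere: B, C.
B must be 6 (only option left).
No further eliminations apply; G can still be any of 5, 7.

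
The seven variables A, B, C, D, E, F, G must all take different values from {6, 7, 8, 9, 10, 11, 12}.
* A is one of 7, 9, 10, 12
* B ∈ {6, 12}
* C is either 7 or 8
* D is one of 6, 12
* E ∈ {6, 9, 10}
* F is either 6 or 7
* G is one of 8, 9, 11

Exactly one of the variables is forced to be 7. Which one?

F

The 7 variables together cover exactly {6, 7, 8, 9, 10, 11, 12} — 7 values for 7 variables — and 11 appears only in G's list, so G = 11.
Among the 6 still-open variables, 8 fits only C (and all 6 values in {6, 7, 8, 9, 10, 12} must be used), so C = 8.
The 2 variables B and D are confined to {6, 12}, which locks those values in; drop them from A, E, F.
So 7 goes to F.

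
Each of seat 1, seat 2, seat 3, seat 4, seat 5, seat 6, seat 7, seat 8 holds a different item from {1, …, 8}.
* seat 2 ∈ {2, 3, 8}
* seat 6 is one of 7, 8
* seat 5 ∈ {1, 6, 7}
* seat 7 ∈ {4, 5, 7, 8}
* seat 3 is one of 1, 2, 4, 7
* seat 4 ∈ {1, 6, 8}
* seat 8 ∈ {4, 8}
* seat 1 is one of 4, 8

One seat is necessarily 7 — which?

seat 6

The 8 variables together cover exactly {1, 2, 3, 4, 5, 6, 7, 8} — 8 values for 8 variables — and 3 appears only in seat 2's list, so seat 2 = 3.
The 7 still-open variables draw from only 7 values {1, 2, 4, 5, 6, 7, 8}, so each is used; only seat 3 can be 2, hence seat 3 = 2.
The 6 still-open variables draw from only 6 values {1, 4, 5, 6, 7, 8}, so each is used; only seat 7 can be 5, hence seat 7 = 5.
seat 1 and seat 8 share exactly the 2 values {4, 8}; by pigeonhole those values go to them, so strike 4, 8 from seat 4, seat 6.
So 7 goes to seat 6.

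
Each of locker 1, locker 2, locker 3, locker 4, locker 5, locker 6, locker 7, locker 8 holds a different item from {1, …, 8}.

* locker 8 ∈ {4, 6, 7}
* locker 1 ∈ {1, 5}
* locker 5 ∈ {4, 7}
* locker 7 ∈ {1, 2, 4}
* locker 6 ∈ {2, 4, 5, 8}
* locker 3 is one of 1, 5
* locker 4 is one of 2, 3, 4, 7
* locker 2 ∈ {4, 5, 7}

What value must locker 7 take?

The 8 variables draw from only 8 values {1, 2, 3, 4, 5, 6, 7, 8}, so each is used; only locker 4 can be 3, hence locker 4 = 3.
The 7 still-open variables together cover exactly {1, 2, 4, 5, 6, 7, 8} — 7 values for 7 variables — and 6 appears only in locker 8's list, so locker 8 = 6.
The 6 still-open variables together cover exactly {1, 2, 4, 5, 7, 8} — 6 values for 6 variables — and 8 appears only in locker 6's list, so locker 6 = 8.
The 5 still-open variables together cover exactly {1, 2, 4, 5, 7} — 5 values for 5 variables — and 2 appears only in locker 7's list, so locker 7 = 2.

2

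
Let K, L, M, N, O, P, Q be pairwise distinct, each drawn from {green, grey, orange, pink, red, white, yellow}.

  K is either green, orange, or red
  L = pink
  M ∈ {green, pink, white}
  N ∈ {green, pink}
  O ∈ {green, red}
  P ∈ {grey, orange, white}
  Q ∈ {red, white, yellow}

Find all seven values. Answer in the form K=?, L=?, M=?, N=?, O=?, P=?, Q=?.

K=orange, L=pink, M=white, N=green, O=red, P=grey, Q=yellow

L has just one choice, so L = pink. Remove pink from M, N.
That leaves N = green. Eliminate green elsewhere: K, M, O.
O must be red (only option left). So K, Q can't be red.
K's domain is down to {orange}, so K = orange. So P can't be orange.
M has just one choice, so M = white. Eliminate white elsewhere: P, Q.
P has just one choice, so P = grey.
Q's domain is down to {yellow}, so Q = yellow.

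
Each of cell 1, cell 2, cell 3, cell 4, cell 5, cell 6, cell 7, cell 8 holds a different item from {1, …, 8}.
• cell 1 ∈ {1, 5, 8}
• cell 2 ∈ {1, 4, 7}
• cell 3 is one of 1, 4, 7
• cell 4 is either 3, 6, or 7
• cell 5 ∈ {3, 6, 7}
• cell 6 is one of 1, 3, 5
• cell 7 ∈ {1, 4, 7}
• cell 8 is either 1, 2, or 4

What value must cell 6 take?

5

The 8 variables together cover exactly {1, 2, 3, 4, 5, 6, 7, 8} — 8 values for 8 variables — and 2 appears only in cell 8's list, so cell 8 = 2.
The 7 still-open variables draw from only 7 values {1, 3, 4, 5, 6, 7, 8}, so each is used; only cell 1 can be 8, hence cell 1 = 8.
Among the 6 still-open variables, 5 fits only cell 6 (and all 6 values in {1, 3, 4, 5, 6, 7} must be used), so cell 6 = 5.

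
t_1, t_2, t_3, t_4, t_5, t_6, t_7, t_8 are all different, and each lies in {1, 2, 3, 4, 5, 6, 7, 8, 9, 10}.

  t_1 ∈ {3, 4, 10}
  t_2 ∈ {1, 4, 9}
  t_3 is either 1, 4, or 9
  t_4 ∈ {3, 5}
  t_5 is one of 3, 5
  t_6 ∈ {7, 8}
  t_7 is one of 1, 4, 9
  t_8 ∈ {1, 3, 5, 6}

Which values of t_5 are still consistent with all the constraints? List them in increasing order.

t_4 and t_5 between them cover only {3, 5} — a naked pair. Remove those values from t_1, t_8.
t_2, t_3, t_7 share exactly the 3 values {1, 4, 9}; by pigeonhole those values go to them, so strike 1, 4, 9 from t_1, t_8.
t_1's domain is down to {10}, so t_1 = 10.
t_8 must be 6 (only option left).
No further eliminations apply; t_5 can still be any of 3, 5.

3, 5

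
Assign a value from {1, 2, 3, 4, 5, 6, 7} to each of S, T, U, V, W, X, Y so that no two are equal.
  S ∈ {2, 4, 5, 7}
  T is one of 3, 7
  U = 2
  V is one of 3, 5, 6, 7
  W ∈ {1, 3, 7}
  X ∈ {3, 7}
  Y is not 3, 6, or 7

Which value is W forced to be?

1

U has just one choice, so U = 2. Eliminate 2 elsewhere: S, Y.
Among the 6 still-open variables, 6 fits only V (and all 6 values in {1, 3, 4, 5, 6, 7} must be used), so V = 6.
The 2 variables T and X are confined to {3, 7}, which locks those values in; drop them from S, W.
So W = 1.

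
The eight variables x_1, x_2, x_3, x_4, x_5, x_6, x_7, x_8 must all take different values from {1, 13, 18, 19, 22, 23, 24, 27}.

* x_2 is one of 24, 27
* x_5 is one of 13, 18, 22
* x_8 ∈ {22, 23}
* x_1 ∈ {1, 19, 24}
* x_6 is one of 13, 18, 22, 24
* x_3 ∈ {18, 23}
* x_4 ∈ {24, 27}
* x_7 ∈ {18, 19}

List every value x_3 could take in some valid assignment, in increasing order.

18, 23

Among the 8 variables, 1 fits only x_1 (and all 8 values in {1, 13, 18, 19, 22, 23, 24, 27} must be used), so x_1 = 1.
The 7 still-open variables draw from only 7 values {13, 18, 19, 22, 23, 24, 27}, so each is used; only x_7 can be 19, hence x_7 = 19.
x_2 and x_4 share exactly the 2 values {24, 27}; by pigeonhole those values go to them, so strike 24, 27 from x_6.
No further eliminations apply; x_3 can still be any of 18, 23.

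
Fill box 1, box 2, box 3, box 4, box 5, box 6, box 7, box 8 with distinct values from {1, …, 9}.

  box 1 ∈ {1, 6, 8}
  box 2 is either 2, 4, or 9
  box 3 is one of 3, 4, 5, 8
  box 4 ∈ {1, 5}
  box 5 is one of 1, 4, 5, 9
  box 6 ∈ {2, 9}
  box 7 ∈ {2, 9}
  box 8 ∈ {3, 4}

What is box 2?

The 8 variables together cover exactly {1, 2, 3, 4, 5, 6, 8, 9} — 8 values for 8 variables — and 6 appears only in box 1's list, so box 1 = 6.
Among the 7 still-open variables, 8 fits only box 3 (and all 7 values in {1, 2, 3, 4, 5, 8, 9} must be used), so box 3 = 8.
The 6 still-open variables draw from only 6 values {1, 2, 3, 4, 5, 9}, so each is used; only box 8 can be 3, hence box 8 = 3.
The 2 variables box 6 and box 7 are confined to {2, 9}, which locks those values in; drop them from box 2, box 5.
So box 2 = 4.

4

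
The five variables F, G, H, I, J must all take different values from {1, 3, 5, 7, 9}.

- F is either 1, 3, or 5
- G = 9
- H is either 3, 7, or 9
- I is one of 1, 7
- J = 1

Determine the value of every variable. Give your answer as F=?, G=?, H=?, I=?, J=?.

G has just one choice, so G = 9. So H can't be 9.
J has just one choice, so J = 1. So F, I can't be 1.
I has just one choice, so I = 7. So H can't be 7.
That leaves H = 3. Remove 3 from F.
F's domain is down to {5}, so F = 5.

F=5, G=9, H=3, I=7, J=1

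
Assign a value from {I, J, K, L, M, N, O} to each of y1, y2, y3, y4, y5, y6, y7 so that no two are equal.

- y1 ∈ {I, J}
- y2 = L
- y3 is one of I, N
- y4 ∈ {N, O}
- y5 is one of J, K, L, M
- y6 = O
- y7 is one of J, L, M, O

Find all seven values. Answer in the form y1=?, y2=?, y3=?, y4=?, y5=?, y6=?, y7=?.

y1=J, y2=L, y3=I, y4=N, y5=K, y6=O, y7=M

y2 must be L (only option left). So y5, y7 can't be L.
y6's domain is down to {O}, so y6 = O. Remove O from y4, y7.
y4's domain is down to {N}, so y4 = N. Remove N from y3.
That leaves y3 = I. Eliminate I elsewhere: y1.
That leaves y1 = J. So y5, y7 can't be J.
y7 has just one choice, so y7 = M. Remove M from y5.
That leaves y5 = K.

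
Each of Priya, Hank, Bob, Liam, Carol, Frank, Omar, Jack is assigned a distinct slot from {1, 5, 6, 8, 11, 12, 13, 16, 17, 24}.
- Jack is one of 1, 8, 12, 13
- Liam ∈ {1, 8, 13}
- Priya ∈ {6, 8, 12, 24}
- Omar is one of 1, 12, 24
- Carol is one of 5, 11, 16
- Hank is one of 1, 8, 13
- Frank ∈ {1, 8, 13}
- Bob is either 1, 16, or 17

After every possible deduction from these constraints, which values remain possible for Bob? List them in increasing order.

16, 17

Hank, Liam, Frank share exactly the 3 values {1, 8, 13}; by pigeonhole those values go to them, so strike 1, 8, 13 from Priya, Bob, Omar, Jack.
Jack has just one choice, so Jack = 12. Eliminate 12 elsewhere: Priya, Omar.
Omar must be 24 (only option left). Eliminate 24 elsewhere: Priya.
Priya has just one choice, so Priya = 6.
No further eliminations apply; Bob can still be any of 16, 17.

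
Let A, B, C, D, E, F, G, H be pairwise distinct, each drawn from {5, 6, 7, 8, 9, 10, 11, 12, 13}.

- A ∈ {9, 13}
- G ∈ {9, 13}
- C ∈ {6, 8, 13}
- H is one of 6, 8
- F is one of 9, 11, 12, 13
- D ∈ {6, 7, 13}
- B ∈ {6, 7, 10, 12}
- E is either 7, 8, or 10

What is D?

Among the 8 variables, 11 fits only F (and all 8 values in {6, 7, 8, 9, 10, 11, 12, 13} must be used), so F = 11.
The 7 still-open variables together cover exactly {6, 7, 8, 9, 10, 12, 13} — 7 values for 7 variables — and 12 appears only in B's list, so B = 12.
Among the 6 still-open variables, 10 fits only E (and all 6 values in {6, 7, 8, 9, 10, 13} must be used), so E = 10.
Among the 5 still-open variables, 7 fits only D (and all 5 values in {6, 7, 8, 9, 13} must be used), so D = 7.

7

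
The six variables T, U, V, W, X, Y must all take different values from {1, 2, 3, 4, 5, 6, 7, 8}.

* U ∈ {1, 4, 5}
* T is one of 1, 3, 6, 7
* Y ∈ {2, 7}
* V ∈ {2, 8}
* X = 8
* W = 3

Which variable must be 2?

V

W must be 3 (only option left). Eliminate 3 elsewhere: T.
X's domain is down to {8}, so X = 8. Strike 8 from V.
So 2 goes to V.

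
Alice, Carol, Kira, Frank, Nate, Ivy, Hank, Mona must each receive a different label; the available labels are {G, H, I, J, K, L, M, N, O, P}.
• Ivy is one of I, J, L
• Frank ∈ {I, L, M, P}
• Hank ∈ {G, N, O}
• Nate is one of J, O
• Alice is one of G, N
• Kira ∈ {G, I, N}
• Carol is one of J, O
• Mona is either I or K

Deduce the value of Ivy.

L

The 2 variables Carol and Nate are confined to {J, O}, which locks those values in; drop them from Ivy, Hank.
The 2 variables Alice and Hank are confined to {G, N}, which locks those values in; drop them from Kira.
Kira has just one choice, so Kira = I. Remove I from Frank, Ivy, Mona.
So Ivy = L.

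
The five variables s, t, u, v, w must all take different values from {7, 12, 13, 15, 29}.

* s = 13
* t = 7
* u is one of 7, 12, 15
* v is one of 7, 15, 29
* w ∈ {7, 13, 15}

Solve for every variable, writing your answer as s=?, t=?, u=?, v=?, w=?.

s=13, t=7, u=12, v=29, w=15

s must be 13 (only option left). Eliminate 13 elsewhere: w.
That leaves t = 7. So u, v, w can't be 7.
w's domain is down to {15}, so w = 15. Strike 15 from u, v.
u's domain is down to {12}, so u = 12.
That leaves v = 29.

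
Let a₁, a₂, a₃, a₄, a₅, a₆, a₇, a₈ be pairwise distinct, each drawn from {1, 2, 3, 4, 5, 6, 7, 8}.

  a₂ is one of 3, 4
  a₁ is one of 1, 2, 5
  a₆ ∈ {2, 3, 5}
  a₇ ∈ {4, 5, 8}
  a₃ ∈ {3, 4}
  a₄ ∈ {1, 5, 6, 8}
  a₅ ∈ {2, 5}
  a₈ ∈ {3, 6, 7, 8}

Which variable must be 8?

Among the 8 variables, 7 fits only a₈ (and all 8 values in {1, 2, 3, 4, 5, 6, 7, 8} must be used), so a₈ = 7.
The 7 still-open variables draw from only 7 values {1, 2, 3, 4, 5, 6, 8}, so each is used; only a₄ can be 6, hence a₄ = 6.
The 6 still-open variables draw from only 6 values {1, 2, 3, 4, 5, 8}, so each is used; only a₁ can be 1, hence a₁ = 1.
Among the 5 still-open variables, 8 fits only a₇ (and all 5 values in {2, 3, 4, 5, 8} must be used), so a₇ = 8.

a₇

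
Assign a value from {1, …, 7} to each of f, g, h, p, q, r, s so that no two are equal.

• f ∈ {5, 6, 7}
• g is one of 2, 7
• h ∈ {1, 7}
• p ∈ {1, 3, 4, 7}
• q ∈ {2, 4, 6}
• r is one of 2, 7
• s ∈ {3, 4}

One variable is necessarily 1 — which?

h

The 7 variables draw from only 7 values {1, 2, 3, 4, 5, 6, 7}, so each is used; only f can be 5, hence f = 5.
Among the 6 still-open variables, 6 fits only q (and all 6 values in {1, 2, 3, 4, 6, 7} must be used), so q = 6.
g and r between them cover only {2, 7} — a naked pair. Remove those values from h, p.
So 1 goes to h.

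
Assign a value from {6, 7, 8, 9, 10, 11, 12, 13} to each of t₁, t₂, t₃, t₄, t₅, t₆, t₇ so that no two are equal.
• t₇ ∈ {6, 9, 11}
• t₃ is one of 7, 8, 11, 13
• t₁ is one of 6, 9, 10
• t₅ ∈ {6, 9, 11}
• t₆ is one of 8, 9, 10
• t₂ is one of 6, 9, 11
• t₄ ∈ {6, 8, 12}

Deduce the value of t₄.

12

The 3 variables t₂, t₅, t₇ are confined to {6, 9, 11}, which locks those values in; drop them from t₁, t₃, t₄, t₆.
t₁ must be 10 (only option left). So t₆ can't be 10.
That leaves t₆ = 8. Eliminate 8 elsewhere: t₃, t₄.
So t₄ = 12.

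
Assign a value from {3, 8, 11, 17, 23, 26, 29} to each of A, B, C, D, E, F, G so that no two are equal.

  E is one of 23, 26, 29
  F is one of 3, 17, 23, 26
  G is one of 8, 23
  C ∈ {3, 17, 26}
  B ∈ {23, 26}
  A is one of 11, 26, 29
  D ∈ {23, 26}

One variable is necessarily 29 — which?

Among the 7 variables, 8 fits only G (and all 7 values in {3, 8, 11, 17, 23, 26, 29} must be used), so G = 8.
Among the 6 still-open variables, 11 fits only A (and all 6 values in {3, 11, 17, 23, 26, 29} must be used), so A = 11.
The 5 still-open variables draw from only 5 values {3, 17, 23, 26, 29}, so each is used; only E can be 29, hence E = 29.

E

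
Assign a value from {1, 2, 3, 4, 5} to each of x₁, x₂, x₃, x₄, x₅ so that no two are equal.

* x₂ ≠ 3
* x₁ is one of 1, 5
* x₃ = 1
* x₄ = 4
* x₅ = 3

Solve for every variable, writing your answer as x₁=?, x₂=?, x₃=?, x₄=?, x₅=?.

x₁=5, x₂=2, x₃=1, x₄=4, x₅=3

x₃'s domain is down to {1}, so x₃ = 1. Strike 1 from x₁, x₂.
x₄'s domain is down to {4}, so x₄ = 4. Eliminate 4 elsewhere: x₂.
x₅ must be 3 (only option left).
x₁'s domain is down to {5}, so x₁ = 5. Strike 5 from x₂.
x₂ has just one choice, so x₂ = 2.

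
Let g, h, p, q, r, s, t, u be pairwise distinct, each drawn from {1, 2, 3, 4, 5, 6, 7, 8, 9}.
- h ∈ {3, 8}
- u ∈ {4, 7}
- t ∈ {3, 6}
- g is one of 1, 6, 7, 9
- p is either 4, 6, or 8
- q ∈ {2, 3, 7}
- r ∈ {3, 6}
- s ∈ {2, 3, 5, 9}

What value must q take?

2

r and t between them cover only {3, 6} — a naked pair. Remove those values from g, h, p, q, s.
h has just one choice, so h = 8. Strike 8 from p.
That leaves p = 4. So u can't be 4.
u's domain is down to {7}, so u = 7. Remove 7 from g, q.
So q = 2.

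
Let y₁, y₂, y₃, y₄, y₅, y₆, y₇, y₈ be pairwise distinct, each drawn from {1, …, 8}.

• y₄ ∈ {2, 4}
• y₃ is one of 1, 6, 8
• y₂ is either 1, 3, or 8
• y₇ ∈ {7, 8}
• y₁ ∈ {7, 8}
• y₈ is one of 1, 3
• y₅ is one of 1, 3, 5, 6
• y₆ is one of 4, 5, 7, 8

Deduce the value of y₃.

Among the 8 variables, 2 fits only y₄ (and all 8 values in {1, 2, 3, 4, 5, 6, 7, 8} must be used), so y₄ = 2.
The 7 still-open variables draw from only 7 values {1, 3, 4, 5, 6, 7, 8}, so each is used; only y₆ can be 4, hence y₆ = 4.
The 6 still-open variables together cover exactly {1, 3, 5, 6, 7, 8} — 6 values for 6 variables — and 5 appears only in y₅'s list, so y₅ = 5.
Among the 5 still-open variables, 6 fits only y₃ (and all 5 values in {1, 3, 6, 7, 8} must be used), so y₃ = 6.

6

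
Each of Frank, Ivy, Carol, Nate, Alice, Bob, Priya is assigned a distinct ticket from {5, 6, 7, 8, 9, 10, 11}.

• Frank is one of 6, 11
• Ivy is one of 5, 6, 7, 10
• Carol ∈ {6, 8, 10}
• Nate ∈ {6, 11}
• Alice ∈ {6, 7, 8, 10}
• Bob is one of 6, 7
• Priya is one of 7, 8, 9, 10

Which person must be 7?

The 7 variables draw from only 7 values {5, 6, 7, 8, 9, 10, 11}, so each is used; only Ivy can be 5, hence Ivy = 5.
Among the 6 still-open variables, 9 fits only Priya (and all 6 values in {6, 7, 8, 9, 10, 11} must be used), so Priya = 9.
Frank and Nate share exactly the 2 values {6, 11}; by pigeonhole those values go to them, so strike 6, 11 from Carol, Alice, Bob.
So 7 goes to Bob.

Bob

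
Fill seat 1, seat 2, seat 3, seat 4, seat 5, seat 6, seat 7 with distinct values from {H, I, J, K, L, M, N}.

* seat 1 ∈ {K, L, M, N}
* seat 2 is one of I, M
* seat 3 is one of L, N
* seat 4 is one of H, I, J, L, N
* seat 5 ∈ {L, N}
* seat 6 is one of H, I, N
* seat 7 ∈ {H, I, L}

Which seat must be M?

The 7 variables draw from only 7 values {H, I, J, K, L, M, N}, so each is used; only seat 4 can be J, hence seat 4 = J.
The 6 still-open variables draw from only 6 values {H, I, K, L, M, N}, so each is used; only seat 1 can be K, hence seat 1 = K.
Among the 5 still-open variables, M fits only seat 2 (and all 5 values in {H, I, L, M, N} must be used), so seat 2 = M.

seat 2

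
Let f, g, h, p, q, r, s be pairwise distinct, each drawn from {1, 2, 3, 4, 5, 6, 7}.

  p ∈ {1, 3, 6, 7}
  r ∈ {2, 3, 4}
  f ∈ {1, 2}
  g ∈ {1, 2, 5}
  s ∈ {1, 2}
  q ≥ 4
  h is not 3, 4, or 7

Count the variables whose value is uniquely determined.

2

The 2 variables f and s are confined to {1, 2}, which locks those values in; drop them from g, h, p, r.
g's domain is down to {5}, so g = 5. Remove 5 from h, q.
h has just one choice, so h = 6. So p, q can't be 6.
Determined: g=5, h=6. The other variables each still have more than one consistent value. That makes 2.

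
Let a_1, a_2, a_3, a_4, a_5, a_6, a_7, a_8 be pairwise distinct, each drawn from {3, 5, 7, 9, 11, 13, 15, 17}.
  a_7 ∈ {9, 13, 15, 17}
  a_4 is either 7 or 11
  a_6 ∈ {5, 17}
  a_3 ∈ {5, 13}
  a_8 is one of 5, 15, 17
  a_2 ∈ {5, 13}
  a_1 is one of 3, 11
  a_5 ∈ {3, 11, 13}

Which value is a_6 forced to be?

Among the 8 variables, 7 fits only a_4 (and all 8 values in {3, 5, 7, 9, 11, 13, 15, 17} must be used), so a_4 = 7.
The 7 still-open variables together cover exactly {3, 5, 9, 11, 13, 15, 17} — 7 values for 7 variables — and 9 appears only in a_7's list, so a_7 = 9.
Among the 6 still-open variables, 15 fits only a_8 (and all 6 values in {3, 5, 11, 13, 15, 17} must be used), so a_8 = 15.
Among the 5 still-open variables, 17 fits only a_6 (and all 5 values in {3, 5, 11, 13, 17} must be used), so a_6 = 17.

17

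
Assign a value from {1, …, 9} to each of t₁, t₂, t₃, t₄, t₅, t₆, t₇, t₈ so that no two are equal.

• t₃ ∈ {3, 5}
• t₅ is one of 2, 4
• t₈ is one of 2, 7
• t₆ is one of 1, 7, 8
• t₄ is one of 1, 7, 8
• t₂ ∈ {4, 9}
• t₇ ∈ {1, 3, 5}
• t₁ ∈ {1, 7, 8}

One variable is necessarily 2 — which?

Among the 8 variables, 9 fits only t₂ (and all 8 values in {1, 2, 3, 4, 5, 7, 8, 9} must be used), so t₂ = 9.
The 7 still-open variables together cover exactly {1, 2, 3, 4, 5, 7, 8} — 7 values for 7 variables — and 4 appears only in t₅'s list, so t₅ = 4.
The 6 still-open variables together cover exactly {1, 2, 3, 5, 7, 8} — 6 values for 6 variables — and 2 appears only in t₈'s list, so t₈ = 2.

t₈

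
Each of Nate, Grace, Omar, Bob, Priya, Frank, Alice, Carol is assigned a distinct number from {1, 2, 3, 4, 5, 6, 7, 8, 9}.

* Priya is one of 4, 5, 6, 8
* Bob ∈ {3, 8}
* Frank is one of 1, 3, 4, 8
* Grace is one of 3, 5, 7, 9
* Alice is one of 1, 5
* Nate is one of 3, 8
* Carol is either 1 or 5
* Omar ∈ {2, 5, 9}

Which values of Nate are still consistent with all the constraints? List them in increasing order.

3, 8

Nate and Bob share exactly the 2 values {3, 8}; by pigeonhole those values go to them, so strike 3, 8 from Grace, Priya, Frank.
Alice and Carol share exactly the 2 values {1, 5}; by pigeonhole those values go to them, so strike 1, 5 from Grace, Omar, Priya, Frank.
Frank must be 4 (only option left). Strike 4 from Priya.
That leaves Priya = 6.
No further eliminations apply; Nate can still be any of 3, 8.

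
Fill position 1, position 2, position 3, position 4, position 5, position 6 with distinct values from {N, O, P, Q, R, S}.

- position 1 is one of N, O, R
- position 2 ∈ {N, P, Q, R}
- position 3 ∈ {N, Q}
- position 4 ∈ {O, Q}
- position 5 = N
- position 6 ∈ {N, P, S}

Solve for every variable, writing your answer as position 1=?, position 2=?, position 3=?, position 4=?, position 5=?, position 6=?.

position 1=R, position 2=P, position 3=Q, position 4=O, position 5=N, position 6=S

position 5 has just one choice, so position 5 = N. So position 1, position 2, position 3, position 6 can't be N.
position 3 must be Q (only option left). Remove Q from position 2, position 4.
position 4 has just one choice, so position 4 = O. Eliminate O elsewhere: position 1.
position 1 must be R (only option left). Remove R from position 2.
That leaves position 2 = P. So position 6 can't be P.
That leaves position 6 = S.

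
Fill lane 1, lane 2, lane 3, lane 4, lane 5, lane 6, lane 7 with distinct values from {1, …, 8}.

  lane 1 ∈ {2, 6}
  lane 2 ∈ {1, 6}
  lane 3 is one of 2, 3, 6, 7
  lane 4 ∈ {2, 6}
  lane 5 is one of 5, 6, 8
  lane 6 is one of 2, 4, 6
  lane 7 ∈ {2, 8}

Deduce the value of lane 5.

5

lane 1 and lane 4 share exactly the 2 values {2, 6}; by pigeonhole those values go to them, so strike 2, 6 from lane 2, lane 3, lane 5, lane 6, lane 7.
lane 2 has just one choice, so lane 2 = 1.
lane 6 must be 4 (only option left).
lane 7's domain is down to {8}, so lane 7 = 8. So lane 5 can't be 8.
So lane 5 = 5.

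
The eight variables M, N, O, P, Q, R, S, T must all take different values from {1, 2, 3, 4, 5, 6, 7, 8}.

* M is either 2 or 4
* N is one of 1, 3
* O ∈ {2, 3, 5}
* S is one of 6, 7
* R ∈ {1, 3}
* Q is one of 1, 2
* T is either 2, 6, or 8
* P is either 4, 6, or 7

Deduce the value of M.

4

The 8 variables draw from only 8 values {1, 2, 3, 4, 5, 6, 7, 8}, so each is used; only O can be 5, hence O = 5.
The 7 still-open variables draw from only 7 values {1, 2, 3, 4, 6, 7, 8}, so each is used; only T can be 8, hence T = 8.
N and R between them cover only {1, 3} — a naked pair. Remove those values from Q.
Q must be 2 (only option left). Eliminate 2 elsewhere: M.
So M = 4.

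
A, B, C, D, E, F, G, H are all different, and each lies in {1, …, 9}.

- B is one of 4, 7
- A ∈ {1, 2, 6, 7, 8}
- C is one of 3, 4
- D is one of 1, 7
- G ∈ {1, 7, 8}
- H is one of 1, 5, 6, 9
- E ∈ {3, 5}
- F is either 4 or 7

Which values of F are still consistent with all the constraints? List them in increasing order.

The 2 variables B and F are confined to {4, 7}, which locks those values in; drop them from A, C, D, G.
C's domain is down to {3}, so C = 3. So E can't be 3.
D's domain is down to {1}, so D = 1. So A, G, H can't be 1.
That leaves E = 5. So H can't be 5.
That leaves G = 8. Remove 8 from A.
No further eliminations apply; F can still be any of 4, 7.

4, 7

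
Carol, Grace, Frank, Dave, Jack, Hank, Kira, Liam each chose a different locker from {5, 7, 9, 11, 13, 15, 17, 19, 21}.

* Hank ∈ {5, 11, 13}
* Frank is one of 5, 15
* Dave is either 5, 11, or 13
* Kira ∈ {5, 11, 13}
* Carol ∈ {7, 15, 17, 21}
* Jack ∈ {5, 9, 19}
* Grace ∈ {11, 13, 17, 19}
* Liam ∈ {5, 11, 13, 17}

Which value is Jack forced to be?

Dave, Hank, Kira between them cover only {5, 11, 13} — a naked triple. Remove those values from Grace, Frank, Jack, Liam.
That leaves Frank = 15. Eliminate 15 elsewhere: Carol.
Liam has just one choice, so Liam = 17. Remove 17 from Carol, Grace.
Grace's domain is down to {19}, so Grace = 19. Strike 19 from Jack.
So Jack = 9.

9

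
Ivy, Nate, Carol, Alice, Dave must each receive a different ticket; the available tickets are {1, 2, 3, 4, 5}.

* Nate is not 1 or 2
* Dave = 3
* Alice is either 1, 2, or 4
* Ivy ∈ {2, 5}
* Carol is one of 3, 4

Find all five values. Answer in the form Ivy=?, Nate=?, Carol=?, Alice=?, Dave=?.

Ivy=2, Nate=5, Carol=4, Alice=1, Dave=3

Dave's domain is down to {3}, so Dave = 3. Remove 3 from Nate, Carol.
That leaves Carol = 4. So Nate, Alice can't be 4.
That leaves Nate = 5. Eliminate 5 elsewhere: Ivy.
That leaves Ivy = 2. So Alice can't be 2.
Alice's domain is down to {1}, so Alice = 1.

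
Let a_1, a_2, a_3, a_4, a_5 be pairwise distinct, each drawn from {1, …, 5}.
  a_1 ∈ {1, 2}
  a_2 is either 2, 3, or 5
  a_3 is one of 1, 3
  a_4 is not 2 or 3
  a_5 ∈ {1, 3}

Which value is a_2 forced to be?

5

The 5 variables draw from only 5 values {1, 2, 3, 4, 5}, so each is used; only a_4 can be 4, hence a_4 = 4.
The 4 still-open variables together cover exactly {1, 2, 3, 5} — 4 values for 4 variables — and 5 appears only in a_2's list, so a_2 = 5.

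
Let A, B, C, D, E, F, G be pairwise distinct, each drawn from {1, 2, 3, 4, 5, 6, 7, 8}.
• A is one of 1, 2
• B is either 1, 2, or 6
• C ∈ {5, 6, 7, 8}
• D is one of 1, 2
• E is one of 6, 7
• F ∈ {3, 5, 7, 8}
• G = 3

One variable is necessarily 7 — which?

E

G's domain is down to {3}, so G = 3. Strike 3 from F.
A and D between them cover only {1, 2} — a naked pair. Remove those values from B.
B has just one choice, so B = 6. Eliminate 6 elsewhere: C, E.
So 7 goes to E.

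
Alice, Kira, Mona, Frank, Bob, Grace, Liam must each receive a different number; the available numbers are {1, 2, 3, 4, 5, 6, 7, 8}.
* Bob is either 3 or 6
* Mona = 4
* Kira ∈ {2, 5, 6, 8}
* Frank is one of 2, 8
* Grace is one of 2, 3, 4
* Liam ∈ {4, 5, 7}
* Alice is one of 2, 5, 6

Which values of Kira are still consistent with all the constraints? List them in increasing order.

2, 5, 6, 8

Mona's domain is down to {4}, so Mona = 4. Eliminate 4 elsewhere: Grace, Liam.
The 6 still-open variables draw from only 6 values {2, 3, 5, 6, 7, 8}, so each is used; only Liam can be 7, hence Liam = 7.
No further eliminations apply; Kira can still be any of 2, 5, 6, 8.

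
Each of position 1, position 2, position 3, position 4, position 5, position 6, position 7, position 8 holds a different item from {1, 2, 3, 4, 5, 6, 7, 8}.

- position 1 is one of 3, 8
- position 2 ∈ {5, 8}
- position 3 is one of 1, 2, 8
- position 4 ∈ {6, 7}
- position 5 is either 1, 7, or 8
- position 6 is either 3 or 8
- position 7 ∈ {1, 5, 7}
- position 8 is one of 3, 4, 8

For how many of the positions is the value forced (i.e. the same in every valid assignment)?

The 8 variables together cover exactly {1, 2, 3, 4, 5, 6, 7, 8} — 8 values for 8 variables — and 2 appears only in position 3's list, so position 3 = 2.
The 7 still-open variables draw from only 7 values {1, 3, 4, 5, 6, 7, 8}, so each is used; only position 8 can be 4, hence position 8 = 4.
The 6 still-open variables together cover exactly {1, 3, 5, 6, 7, 8} — 6 values for 6 variables — and 6 appears only in position 4's list, so position 4 = 6.
position 1 and position 6 share exactly the 2 values {3, 8}; by pigeonhole those values go to them, so strike 3, 8 from position 2, position 5.
position 2's domain is down to {5}, so position 2 = 5. So position 7 can't be 5.
Determined: position 2=5, position 3=2, position 4=6, position 8=4. The other positions each still have more than one consistent value. That makes 4.

4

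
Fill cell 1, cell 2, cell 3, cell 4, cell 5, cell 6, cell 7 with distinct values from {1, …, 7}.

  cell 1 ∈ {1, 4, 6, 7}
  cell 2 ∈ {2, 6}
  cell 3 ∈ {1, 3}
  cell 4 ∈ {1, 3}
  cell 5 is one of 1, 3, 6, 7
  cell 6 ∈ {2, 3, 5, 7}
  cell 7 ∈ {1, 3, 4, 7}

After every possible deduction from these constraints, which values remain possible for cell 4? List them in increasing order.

1, 3

The 7 variables draw from only 7 values {1, 2, 3, 4, 5, 6, 7}, so each is used; only cell 6 can be 5, hence cell 6 = 5.
Among the 6 still-open variables, 2 fits only cell 2 (and all 6 values in {1, 2, 3, 4, 6, 7} must be used), so cell 2 = 2.
cell 3 and cell 4 between them cover only {1, 3} — a naked pair. Remove those values from cell 1, cell 5, cell 7.
No further eliminations apply; cell 4 can still be any of 1, 3.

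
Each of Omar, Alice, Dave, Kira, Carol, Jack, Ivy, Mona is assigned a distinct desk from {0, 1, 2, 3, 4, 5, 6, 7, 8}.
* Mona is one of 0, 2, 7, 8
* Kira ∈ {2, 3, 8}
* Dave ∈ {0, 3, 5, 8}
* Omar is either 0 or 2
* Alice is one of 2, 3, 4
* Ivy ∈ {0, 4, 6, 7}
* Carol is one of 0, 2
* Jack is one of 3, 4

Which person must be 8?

Kira

The 8 variables together cover exactly {0, 2, 3, 4, 5, 6, 7, 8} — 8 values for 8 variables — and 5 appears only in Dave's list, so Dave = 5.
The 7 still-open variables draw from only 7 values {0, 2, 3, 4, 6, 7, 8}, so each is used; only Ivy can be 6, hence Ivy = 6.
The 6 still-open variables draw from only 6 values {0, 2, 3, 4, 7, 8}, so each is used; only Mona can be 7, hence Mona = 7.
Among the 5 still-open variables, 8 fits only Kira (and all 5 values in {0, 2, 3, 4, 8} must be used), so Kira = 8.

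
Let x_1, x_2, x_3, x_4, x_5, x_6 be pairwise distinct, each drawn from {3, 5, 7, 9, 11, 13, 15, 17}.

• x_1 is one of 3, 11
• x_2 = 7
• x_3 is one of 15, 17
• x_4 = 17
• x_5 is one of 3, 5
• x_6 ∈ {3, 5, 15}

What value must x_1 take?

x_2's domain is down to {7}, so x_2 = 7.
That leaves x_4 = 17. Strike 17 from x_3.
x_3 must be 15 (only option left). Remove 15 from x_6.
The 3 still-open variables draw from only 3 values {3, 5, 11}, so each is used; only x_1 can be 11, hence x_1 = 11.

11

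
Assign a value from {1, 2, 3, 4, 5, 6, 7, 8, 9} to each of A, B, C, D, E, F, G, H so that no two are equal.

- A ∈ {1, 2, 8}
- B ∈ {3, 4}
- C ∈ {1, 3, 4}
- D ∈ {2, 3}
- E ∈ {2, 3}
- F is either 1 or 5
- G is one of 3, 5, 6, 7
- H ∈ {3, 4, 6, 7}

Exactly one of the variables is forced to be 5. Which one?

The 8 variables draw from only 8 values {1, 2, 3, 4, 5, 6, 7, 8}, so each is used; only A can be 8, hence A = 8.
D and E share exactly the 2 values {2, 3}; by pigeonhole those values go to them, so strike 2, 3 from B, C, G, H.
B has just one choice, so B = 4. Remove 4 from C, H.
C has just one choice, so C = 1. So F can't be 1.
So 5 goes to F.

F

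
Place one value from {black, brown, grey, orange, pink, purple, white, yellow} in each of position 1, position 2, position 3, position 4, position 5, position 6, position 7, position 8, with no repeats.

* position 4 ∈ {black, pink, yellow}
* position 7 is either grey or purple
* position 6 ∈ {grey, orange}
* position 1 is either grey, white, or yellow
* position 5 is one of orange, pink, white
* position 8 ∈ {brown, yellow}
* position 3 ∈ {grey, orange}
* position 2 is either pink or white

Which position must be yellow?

position 1

The 8 variables draw from only 8 values {black, brown, grey, orange, pink, purple, white, yellow}, so each is used; only position 4 can be black, hence position 4 = black.
Among the 7 still-open variables, brown fits only position 8 (and all 7 values in {brown, grey, orange, pink, purple, white, yellow} must be used), so position 8 = brown.
The 6 still-open variables draw from only 6 values {grey, orange, pink, purple, white, yellow}, so each is used; only position 7 can be purple, hence position 7 = purple.
The 5 still-open variables draw from only 5 values {grey, orange, pink, white, yellow}, so each is used; only position 1 can be yellow, hence position 1 = yellow.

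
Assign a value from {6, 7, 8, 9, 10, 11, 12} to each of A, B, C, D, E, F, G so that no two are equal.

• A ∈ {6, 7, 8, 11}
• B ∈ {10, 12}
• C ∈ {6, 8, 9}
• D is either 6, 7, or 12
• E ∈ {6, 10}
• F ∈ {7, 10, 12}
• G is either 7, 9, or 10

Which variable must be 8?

C

The 7 variables together cover exactly {6, 7, 8, 9, 10, 11, 12} — 7 values for 7 variables — and 11 appears only in A's list, so A = 11.
The 6 still-open variables together cover exactly {6, 7, 8, 9, 10, 12} — 6 values for 6 variables — and 8 appears only in C's list, so C = 8.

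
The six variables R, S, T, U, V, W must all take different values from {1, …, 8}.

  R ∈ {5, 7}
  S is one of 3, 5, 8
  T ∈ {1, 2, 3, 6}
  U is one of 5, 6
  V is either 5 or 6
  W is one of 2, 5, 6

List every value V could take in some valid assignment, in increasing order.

5, 6

U and V share exactly the 2 values {5, 6}; by pigeonhole those values go to them, so strike 5, 6 from R, S, T, W.
R has just one choice, so R = 7.
W has just one choice, so W = 2. So T can't be 2.
No further eliminations apply; V can still be any of 5, 6.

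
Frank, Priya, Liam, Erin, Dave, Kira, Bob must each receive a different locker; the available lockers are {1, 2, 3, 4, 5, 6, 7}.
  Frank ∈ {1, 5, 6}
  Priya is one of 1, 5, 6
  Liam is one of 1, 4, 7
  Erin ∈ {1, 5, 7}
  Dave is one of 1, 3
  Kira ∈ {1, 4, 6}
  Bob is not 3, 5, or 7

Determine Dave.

Among the 7 variables, 2 fits only Bob (and all 7 values in {1, 2, 3, 4, 5, 6, 7} must be used), so Bob = 2.
The 6 still-open variables draw from only 6 values {1, 3, 4, 5, 6, 7}, so each is used; only Dave can be 3, hence Dave = 3.

3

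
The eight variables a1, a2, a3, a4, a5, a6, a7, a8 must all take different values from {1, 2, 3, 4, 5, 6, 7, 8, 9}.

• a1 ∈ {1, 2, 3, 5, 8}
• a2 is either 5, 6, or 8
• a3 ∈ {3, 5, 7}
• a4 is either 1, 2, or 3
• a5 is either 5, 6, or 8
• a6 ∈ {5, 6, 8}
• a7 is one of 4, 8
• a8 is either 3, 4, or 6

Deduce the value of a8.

The 8 variables draw from only 8 values {1, 2, 3, 4, 5, 6, 7, 8}, so each is used; only a3 can be 7, hence a3 = 7.
a2, a5, a6 between them cover only {5, 6, 8} — a naked triple. Remove those values from a1, a7, a8.
a7's domain is down to {4}, so a7 = 4. Eliminate 4 elsewhere: a8.
So a8 = 3.

3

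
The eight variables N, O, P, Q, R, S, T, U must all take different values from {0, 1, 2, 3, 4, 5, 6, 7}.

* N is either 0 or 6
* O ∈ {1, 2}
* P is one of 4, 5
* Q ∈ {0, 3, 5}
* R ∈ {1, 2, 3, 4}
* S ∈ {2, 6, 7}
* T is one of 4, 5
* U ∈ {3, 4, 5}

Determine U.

3

Among the 8 variables, 7 fits only S (and all 8 values in {0, 1, 2, 3, 4, 5, 6, 7} must be used), so S = 7.
The 7 still-open variables draw from only 7 values {0, 1, 2, 3, 4, 5, 6}, so each is used; only N can be 6, hence N = 6.
The 6 still-open variables together cover exactly {0, 1, 2, 3, 4, 5} — 6 values for 6 variables — and 0 appears only in Q's list, so Q = 0.
The 2 variables P and T are confined to {4, 5}, which locks those values in; drop them from R, U.
So U = 3.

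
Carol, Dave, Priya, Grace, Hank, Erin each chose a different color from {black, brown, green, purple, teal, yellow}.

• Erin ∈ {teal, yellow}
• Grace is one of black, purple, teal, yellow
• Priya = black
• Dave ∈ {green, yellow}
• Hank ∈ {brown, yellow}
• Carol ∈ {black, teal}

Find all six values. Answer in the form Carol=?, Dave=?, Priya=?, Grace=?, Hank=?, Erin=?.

Carol=teal, Dave=green, Priya=black, Grace=purple, Hank=brown, Erin=yellow

Priya must be black (only option left). Eliminate black elsewhere: Carol, Grace.
That leaves Carol = teal. So Grace, Erin can't be teal.
Erin must be yellow (only option left). Eliminate yellow elsewhere: Dave, Grace, Hank.
Dave must be green (only option left).
Grace has just one choice, so Grace = purple.
That leaves Hank = brown.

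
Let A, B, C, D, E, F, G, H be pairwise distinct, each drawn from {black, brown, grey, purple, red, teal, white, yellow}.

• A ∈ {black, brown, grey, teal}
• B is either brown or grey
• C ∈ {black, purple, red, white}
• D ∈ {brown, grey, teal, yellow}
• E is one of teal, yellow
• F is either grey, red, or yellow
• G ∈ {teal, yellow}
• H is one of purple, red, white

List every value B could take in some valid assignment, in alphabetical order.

The 2 variables E and G are confined to {teal, yellow}, which locks those values in; drop them from A, D, F.
B and D between them cover only {brown, grey} — a naked pair. Remove those values from A, F.
A's domain is down to {black}, so A = black. So C can't be black.
F must be red (only option left). Strike red from C, H.
No further eliminations apply; B can still be any of brown, grey.

brown, grey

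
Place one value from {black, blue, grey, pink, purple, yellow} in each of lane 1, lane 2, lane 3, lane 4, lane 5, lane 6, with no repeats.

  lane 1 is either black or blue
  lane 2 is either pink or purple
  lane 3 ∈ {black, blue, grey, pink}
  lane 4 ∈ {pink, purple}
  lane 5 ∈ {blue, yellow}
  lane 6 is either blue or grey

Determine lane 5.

The 6 variables draw from only 6 values {black, blue, grey, pink, purple, yellow}, so each is used; only lane 5 can be yellow, hence lane 5 = yellow.

yellow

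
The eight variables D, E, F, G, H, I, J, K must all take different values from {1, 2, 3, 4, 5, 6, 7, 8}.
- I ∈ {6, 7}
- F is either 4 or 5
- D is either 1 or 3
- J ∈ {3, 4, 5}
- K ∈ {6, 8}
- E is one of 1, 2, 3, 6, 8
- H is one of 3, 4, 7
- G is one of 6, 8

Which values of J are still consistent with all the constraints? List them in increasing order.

3, 4, 5

Among the 8 variables, 2 fits only E (and all 8 values in {1, 2, 3, 4, 5, 6, 7, 8} must be used), so E = 2.
The 7 still-open variables draw from only 7 values {1, 3, 4, 5, 6, 7, 8}, so each is used; only D can be 1, hence D = 1.
G and K share exactly the 2 values {6, 8}; by pigeonhole those values go to them, so strike 6, 8 from I.
I's domain is down to {7}, so I = 7. Remove 7 from H.
No further eliminations apply; J can still be any of 3, 4, 5.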